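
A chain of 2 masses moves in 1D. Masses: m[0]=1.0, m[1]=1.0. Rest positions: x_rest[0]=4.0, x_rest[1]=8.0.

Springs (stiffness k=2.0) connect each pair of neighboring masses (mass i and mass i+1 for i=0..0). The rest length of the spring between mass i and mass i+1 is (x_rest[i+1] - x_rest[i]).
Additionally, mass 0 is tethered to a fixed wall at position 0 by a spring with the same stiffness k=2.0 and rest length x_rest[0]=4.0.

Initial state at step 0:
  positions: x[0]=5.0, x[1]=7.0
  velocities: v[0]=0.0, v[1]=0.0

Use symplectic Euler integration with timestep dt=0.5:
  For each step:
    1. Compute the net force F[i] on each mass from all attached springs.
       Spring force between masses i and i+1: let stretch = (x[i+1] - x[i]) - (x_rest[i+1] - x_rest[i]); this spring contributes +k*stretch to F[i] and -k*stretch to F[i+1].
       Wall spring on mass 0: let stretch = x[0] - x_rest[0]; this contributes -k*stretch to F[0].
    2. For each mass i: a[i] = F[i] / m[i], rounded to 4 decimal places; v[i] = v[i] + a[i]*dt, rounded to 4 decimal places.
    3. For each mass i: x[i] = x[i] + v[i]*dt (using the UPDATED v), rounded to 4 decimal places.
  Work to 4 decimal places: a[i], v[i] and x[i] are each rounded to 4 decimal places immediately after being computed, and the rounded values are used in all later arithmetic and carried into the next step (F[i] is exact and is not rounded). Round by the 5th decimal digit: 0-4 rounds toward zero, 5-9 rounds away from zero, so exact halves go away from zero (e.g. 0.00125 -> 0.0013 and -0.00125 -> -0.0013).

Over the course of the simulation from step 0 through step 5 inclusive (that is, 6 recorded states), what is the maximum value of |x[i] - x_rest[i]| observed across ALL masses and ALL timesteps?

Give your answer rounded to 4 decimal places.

Answer: 1.5000

Derivation:
Step 0: x=[5.0000 7.0000] v=[0.0000 0.0000]
Step 1: x=[3.5000 8.0000] v=[-3.0000 2.0000]
Step 2: x=[2.5000 8.7500] v=[-2.0000 1.5000]
Step 3: x=[3.3750 8.3750] v=[1.7500 -0.7500]
Step 4: x=[5.0625 7.5000] v=[3.3750 -1.7500]
Step 5: x=[5.4375 7.4063] v=[0.7500 -0.1875]
Max displacement = 1.5000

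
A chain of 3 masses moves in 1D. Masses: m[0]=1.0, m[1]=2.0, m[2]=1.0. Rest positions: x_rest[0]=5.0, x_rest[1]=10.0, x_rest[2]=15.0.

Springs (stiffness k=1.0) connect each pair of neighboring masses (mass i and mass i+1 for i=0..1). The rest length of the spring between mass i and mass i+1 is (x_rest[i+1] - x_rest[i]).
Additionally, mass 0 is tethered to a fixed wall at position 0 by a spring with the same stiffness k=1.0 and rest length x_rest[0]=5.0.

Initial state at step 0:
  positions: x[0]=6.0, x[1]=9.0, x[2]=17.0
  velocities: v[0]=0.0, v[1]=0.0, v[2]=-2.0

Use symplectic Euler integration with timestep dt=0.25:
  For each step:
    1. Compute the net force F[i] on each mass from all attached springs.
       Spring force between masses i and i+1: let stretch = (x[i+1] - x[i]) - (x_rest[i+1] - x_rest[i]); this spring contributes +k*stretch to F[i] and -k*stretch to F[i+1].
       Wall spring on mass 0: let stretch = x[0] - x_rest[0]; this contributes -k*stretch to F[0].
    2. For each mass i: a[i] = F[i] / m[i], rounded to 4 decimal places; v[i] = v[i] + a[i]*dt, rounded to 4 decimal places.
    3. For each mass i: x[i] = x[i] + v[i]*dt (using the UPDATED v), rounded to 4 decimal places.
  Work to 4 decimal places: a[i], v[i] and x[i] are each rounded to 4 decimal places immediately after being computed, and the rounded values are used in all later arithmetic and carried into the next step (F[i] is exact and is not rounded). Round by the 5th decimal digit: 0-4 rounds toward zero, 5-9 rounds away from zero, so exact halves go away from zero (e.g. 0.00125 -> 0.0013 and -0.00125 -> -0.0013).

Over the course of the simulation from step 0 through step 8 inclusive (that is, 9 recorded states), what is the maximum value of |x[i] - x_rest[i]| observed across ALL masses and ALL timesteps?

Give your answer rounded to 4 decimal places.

Step 0: x=[6.0000 9.0000 17.0000] v=[0.0000 0.0000 -2.0000]
Step 1: x=[5.8125 9.1563 16.3125] v=[-0.7500 0.6250 -2.7500]
Step 2: x=[5.4707 9.4317 15.4902] v=[-1.3672 1.1016 -3.2891]
Step 3: x=[5.0346 9.7727 14.6018] v=[-1.7446 1.3638 -3.5537]
Step 4: x=[4.5799 10.1165 13.7241] v=[-1.8187 1.3752 -3.5110]
Step 5: x=[4.1850 10.4000 12.9334] v=[-1.5795 1.1341 -3.1629]
Step 6: x=[3.9170 10.5685 12.2968] v=[-1.0720 0.6739 -2.5463]
Step 7: x=[3.8199 10.5831 11.8647] v=[-0.3884 0.0585 -1.7284]
Step 8: x=[3.9068 10.4264 11.6650] v=[0.3474 -0.6267 -0.7988]
Max displacement = 3.3350

Answer: 3.3350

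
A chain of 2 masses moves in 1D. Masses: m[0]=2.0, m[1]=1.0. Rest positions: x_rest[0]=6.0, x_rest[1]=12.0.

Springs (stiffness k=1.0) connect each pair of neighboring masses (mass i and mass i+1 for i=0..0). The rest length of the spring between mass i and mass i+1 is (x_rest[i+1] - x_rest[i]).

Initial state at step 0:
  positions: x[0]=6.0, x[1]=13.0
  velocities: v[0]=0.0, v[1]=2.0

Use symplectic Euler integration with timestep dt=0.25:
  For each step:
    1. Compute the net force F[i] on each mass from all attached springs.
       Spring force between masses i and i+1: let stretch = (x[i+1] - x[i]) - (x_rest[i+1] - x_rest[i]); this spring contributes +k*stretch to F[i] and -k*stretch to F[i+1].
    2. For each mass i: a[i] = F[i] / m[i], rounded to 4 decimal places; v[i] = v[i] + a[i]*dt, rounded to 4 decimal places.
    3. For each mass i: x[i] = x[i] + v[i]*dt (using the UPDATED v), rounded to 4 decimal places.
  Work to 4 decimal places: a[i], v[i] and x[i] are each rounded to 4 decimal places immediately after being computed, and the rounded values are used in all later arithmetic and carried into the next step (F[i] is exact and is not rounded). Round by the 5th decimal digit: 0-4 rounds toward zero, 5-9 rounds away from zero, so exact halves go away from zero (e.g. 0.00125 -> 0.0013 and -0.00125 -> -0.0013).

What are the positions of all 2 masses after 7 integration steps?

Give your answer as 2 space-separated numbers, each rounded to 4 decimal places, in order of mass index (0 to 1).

Answer: 7.2658 13.9689

Derivation:
Step 0: x=[6.0000 13.0000] v=[0.0000 2.0000]
Step 1: x=[6.0313 13.4375] v=[0.1250 1.7500]
Step 2: x=[6.1065 13.7871] v=[0.3008 1.3985]
Step 3: x=[6.2342 14.0317] v=[0.5109 0.9784]
Step 4: x=[6.4181 14.1640] v=[0.7356 0.5290]
Step 5: x=[6.6566 14.1871] v=[0.9539 0.0925]
Step 6: x=[6.9429 14.1146] v=[1.1452 -0.2901]
Step 7: x=[7.2658 13.9689] v=[1.2917 -0.5830]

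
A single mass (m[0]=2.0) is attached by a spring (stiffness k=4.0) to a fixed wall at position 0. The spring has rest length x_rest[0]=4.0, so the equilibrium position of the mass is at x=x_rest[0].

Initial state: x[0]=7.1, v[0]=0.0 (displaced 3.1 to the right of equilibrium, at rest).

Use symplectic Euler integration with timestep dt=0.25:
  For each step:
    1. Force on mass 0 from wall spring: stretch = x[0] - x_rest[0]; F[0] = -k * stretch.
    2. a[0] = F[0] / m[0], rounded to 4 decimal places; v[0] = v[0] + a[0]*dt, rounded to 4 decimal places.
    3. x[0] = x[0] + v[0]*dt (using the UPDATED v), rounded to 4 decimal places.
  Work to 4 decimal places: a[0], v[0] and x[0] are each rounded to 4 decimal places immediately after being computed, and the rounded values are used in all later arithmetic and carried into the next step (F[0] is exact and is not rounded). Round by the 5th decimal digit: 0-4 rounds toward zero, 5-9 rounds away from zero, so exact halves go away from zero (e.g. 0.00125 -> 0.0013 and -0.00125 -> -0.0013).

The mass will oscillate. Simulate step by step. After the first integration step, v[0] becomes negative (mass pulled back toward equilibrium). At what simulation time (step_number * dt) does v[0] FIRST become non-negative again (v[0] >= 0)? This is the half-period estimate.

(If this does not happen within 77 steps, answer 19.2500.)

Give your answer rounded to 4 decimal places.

Step 0: x=[7.1000] v=[0.0000]
Step 1: x=[6.7125] v=[-1.5500]
Step 2: x=[5.9859] v=[-2.9063]
Step 3: x=[5.0111] v=[-3.8993]
Step 4: x=[3.9099] v=[-4.4049]
Step 5: x=[2.8199] v=[-4.3599]
Step 6: x=[1.8774] v=[-3.7699]
Step 7: x=[1.2003] v=[-2.7086]
Step 8: x=[0.8731] v=[-1.3088]
Step 9: x=[0.9368] v=[0.2547]
First v>=0 after going negative at step 9, time=2.2500

Answer: 2.2500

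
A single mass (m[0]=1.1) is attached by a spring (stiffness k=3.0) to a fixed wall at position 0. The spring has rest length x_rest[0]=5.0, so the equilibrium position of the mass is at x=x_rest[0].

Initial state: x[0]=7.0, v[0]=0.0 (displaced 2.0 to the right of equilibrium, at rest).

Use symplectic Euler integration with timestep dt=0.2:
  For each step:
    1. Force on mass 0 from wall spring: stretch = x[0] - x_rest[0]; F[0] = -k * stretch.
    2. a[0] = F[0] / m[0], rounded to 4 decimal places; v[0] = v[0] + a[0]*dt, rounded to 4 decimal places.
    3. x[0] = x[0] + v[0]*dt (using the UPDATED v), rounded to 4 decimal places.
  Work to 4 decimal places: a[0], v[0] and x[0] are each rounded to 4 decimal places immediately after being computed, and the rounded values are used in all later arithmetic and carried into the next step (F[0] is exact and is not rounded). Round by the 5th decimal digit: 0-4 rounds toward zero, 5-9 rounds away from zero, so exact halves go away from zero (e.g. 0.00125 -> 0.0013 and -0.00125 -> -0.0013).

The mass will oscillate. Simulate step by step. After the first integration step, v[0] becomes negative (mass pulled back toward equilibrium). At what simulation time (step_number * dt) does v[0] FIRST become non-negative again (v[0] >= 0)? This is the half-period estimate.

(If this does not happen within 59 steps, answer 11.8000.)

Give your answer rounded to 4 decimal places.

Step 0: x=[7.0000] v=[0.0000]
Step 1: x=[6.7818] v=[-1.0909]
Step 2: x=[6.3692] v=[-2.0628]
Step 3: x=[5.8073] v=[-2.8096]
Step 4: x=[5.1573] v=[-3.2499]
Step 5: x=[4.4902] v=[-3.3357]
Step 6: x=[3.8787] v=[-3.0576]
Step 7: x=[3.3895] v=[-2.4460]
Step 8: x=[3.0760] v=[-1.5675]
Step 9: x=[2.9724] v=[-0.5180]
Step 10: x=[3.0900] v=[0.5880]
First v>=0 after going negative at step 10, time=2.0000

Answer: 2.0000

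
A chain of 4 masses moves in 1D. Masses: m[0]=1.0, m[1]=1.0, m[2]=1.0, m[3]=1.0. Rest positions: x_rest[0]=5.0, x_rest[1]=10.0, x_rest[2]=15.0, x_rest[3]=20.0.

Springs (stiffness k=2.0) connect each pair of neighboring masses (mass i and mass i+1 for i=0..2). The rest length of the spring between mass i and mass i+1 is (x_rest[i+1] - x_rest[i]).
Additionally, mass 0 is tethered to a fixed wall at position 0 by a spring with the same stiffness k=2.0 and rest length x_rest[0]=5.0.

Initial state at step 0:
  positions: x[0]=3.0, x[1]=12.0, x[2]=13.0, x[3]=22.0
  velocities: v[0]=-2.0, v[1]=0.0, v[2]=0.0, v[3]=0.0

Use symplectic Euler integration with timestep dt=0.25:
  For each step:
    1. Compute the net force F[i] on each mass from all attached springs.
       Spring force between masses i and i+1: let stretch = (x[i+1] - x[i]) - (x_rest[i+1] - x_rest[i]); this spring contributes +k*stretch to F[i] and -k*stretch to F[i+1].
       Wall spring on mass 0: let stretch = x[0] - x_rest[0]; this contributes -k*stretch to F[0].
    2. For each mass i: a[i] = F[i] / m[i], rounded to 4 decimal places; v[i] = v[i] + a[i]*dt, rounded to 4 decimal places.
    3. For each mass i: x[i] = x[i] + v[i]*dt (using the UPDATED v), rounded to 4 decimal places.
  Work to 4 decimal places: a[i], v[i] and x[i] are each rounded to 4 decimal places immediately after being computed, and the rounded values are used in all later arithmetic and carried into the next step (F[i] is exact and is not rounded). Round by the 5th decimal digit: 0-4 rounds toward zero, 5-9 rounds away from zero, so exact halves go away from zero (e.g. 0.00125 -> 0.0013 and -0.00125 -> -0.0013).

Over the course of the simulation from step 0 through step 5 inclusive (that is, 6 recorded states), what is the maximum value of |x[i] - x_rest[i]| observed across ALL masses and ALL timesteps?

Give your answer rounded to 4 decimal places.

Answer: 2.8027

Derivation:
Step 0: x=[3.0000 12.0000 13.0000 22.0000] v=[-2.0000 0.0000 0.0000 0.0000]
Step 1: x=[3.2500 11.0000 14.0000 21.5000] v=[1.0000 -4.0000 4.0000 -2.0000]
Step 2: x=[4.0625 9.4063 15.5625 20.6875] v=[3.2500 -6.3750 6.2500 -3.2500]
Step 3: x=[5.0352 7.9141 16.9961 19.8594] v=[3.8907 -5.9688 5.7344 -3.3125]
Step 4: x=[5.7384 7.1973 17.6524 19.2984] v=[2.8126 -2.8673 2.6251 -2.2442]
Step 5: x=[5.9066 7.6050 17.2075 19.1566] v=[0.6729 1.6308 -1.7795 -0.5672]
Max displacement = 2.8027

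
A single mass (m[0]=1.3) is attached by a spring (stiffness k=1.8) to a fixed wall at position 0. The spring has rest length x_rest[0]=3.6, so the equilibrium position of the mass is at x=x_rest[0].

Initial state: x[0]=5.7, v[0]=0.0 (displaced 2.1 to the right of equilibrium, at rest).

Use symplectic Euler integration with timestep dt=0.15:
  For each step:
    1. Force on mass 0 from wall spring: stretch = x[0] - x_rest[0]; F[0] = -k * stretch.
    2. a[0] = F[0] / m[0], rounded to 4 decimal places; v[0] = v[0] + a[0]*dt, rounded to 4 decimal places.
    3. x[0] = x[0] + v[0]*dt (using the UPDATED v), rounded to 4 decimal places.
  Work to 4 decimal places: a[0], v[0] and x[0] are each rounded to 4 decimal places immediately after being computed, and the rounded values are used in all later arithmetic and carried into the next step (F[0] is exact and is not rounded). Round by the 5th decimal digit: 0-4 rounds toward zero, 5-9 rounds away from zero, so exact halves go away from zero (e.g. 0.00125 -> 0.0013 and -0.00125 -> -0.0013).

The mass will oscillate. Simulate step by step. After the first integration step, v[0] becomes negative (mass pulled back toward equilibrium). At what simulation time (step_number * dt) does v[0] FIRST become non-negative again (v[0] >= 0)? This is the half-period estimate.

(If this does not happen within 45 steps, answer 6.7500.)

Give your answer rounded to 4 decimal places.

Answer: 2.7000

Derivation:
Step 0: x=[5.7000] v=[0.0000]
Step 1: x=[5.6346] v=[-0.4362]
Step 2: x=[5.5058] v=[-0.8588]
Step 3: x=[5.3176] v=[-1.2546]
Step 4: x=[5.0759] v=[-1.6113]
Step 5: x=[4.7882] v=[-1.9178]
Step 6: x=[4.4635] v=[-2.1646]
Step 7: x=[4.1119] v=[-2.3439]
Step 8: x=[3.7444] v=[-2.4502]
Step 9: x=[3.3724] v=[-2.4802]
Step 10: x=[3.0075] v=[-2.4329]
Step 11: x=[2.6610] v=[-2.3098]
Step 12: x=[2.3438] v=[-2.1148]
Step 13: x=[2.0657] v=[-1.8539]
Step 14: x=[1.8354] v=[-1.5352]
Step 15: x=[1.6601] v=[-1.1687]
Step 16: x=[1.5452] v=[-0.7658]
Step 17: x=[1.4944] v=[-0.3390]
Step 18: x=[1.5091] v=[0.0983]
First v>=0 after going negative at step 18, time=2.7000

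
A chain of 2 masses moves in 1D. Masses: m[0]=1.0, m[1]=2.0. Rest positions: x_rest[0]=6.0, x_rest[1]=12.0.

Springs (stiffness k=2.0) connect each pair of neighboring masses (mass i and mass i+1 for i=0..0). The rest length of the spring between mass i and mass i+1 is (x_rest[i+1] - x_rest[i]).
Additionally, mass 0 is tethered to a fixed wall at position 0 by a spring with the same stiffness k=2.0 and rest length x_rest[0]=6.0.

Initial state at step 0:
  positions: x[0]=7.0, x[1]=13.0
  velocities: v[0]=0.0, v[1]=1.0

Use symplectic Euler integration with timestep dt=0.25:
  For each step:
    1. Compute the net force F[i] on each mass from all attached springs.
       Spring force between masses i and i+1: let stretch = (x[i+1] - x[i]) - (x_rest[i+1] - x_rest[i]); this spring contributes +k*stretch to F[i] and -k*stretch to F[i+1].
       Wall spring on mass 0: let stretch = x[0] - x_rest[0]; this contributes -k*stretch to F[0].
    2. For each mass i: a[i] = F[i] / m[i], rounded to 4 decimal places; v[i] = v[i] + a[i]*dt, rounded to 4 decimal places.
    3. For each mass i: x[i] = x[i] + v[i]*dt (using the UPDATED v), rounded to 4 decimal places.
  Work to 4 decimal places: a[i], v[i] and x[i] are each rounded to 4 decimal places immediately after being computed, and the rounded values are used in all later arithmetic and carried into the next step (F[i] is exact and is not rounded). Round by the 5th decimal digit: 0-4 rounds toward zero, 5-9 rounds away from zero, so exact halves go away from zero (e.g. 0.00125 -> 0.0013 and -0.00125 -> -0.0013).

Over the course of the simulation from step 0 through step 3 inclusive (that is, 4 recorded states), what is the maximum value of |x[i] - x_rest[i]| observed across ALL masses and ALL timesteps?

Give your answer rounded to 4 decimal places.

Step 0: x=[7.0000 13.0000] v=[0.0000 1.0000]
Step 1: x=[6.8750 13.2500] v=[-0.5000 1.0000]
Step 2: x=[6.6875 13.4766] v=[-0.7500 0.9063]
Step 3: x=[6.5127 13.6539] v=[-0.6992 0.7090]
Max displacement = 1.6539

Answer: 1.6539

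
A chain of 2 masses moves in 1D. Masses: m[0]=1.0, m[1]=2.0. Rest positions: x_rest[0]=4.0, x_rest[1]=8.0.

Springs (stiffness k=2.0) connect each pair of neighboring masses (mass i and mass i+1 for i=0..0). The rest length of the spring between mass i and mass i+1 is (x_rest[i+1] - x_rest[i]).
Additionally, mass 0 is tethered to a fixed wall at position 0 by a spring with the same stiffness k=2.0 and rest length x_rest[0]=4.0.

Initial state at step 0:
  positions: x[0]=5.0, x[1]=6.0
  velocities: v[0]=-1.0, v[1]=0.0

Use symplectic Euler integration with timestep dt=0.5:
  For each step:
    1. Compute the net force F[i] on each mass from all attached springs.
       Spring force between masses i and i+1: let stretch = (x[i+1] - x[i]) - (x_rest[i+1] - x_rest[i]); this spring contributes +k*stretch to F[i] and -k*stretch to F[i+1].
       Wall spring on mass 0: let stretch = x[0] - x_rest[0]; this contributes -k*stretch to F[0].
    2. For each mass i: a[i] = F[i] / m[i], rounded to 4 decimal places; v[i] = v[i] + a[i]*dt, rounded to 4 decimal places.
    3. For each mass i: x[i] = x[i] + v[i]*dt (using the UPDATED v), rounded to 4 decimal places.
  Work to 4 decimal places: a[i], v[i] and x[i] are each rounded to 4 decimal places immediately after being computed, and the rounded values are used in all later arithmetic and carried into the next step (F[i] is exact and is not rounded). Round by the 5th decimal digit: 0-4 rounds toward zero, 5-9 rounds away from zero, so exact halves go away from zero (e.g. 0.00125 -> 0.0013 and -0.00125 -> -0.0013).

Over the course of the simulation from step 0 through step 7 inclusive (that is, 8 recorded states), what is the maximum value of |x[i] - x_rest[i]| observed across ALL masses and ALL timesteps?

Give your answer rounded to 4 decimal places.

Answer: 3.1250

Derivation:
Step 0: x=[5.0000 6.0000] v=[-1.0000 0.0000]
Step 1: x=[2.5000 6.7500] v=[-5.0000 1.5000]
Step 2: x=[0.8750 7.4375] v=[-3.2500 1.3750]
Step 3: x=[2.0938 7.4844] v=[2.4375 0.0938]
Step 4: x=[4.9610 7.1837] v=[5.7343 -0.6015]
Step 5: x=[6.4590 7.3273] v=[2.9960 0.2872]
Step 6: x=[5.1617 8.2539] v=[-2.5947 1.8531]
Step 7: x=[2.8296 9.4074] v=[-4.6642 2.3070]
Max displacement = 3.1250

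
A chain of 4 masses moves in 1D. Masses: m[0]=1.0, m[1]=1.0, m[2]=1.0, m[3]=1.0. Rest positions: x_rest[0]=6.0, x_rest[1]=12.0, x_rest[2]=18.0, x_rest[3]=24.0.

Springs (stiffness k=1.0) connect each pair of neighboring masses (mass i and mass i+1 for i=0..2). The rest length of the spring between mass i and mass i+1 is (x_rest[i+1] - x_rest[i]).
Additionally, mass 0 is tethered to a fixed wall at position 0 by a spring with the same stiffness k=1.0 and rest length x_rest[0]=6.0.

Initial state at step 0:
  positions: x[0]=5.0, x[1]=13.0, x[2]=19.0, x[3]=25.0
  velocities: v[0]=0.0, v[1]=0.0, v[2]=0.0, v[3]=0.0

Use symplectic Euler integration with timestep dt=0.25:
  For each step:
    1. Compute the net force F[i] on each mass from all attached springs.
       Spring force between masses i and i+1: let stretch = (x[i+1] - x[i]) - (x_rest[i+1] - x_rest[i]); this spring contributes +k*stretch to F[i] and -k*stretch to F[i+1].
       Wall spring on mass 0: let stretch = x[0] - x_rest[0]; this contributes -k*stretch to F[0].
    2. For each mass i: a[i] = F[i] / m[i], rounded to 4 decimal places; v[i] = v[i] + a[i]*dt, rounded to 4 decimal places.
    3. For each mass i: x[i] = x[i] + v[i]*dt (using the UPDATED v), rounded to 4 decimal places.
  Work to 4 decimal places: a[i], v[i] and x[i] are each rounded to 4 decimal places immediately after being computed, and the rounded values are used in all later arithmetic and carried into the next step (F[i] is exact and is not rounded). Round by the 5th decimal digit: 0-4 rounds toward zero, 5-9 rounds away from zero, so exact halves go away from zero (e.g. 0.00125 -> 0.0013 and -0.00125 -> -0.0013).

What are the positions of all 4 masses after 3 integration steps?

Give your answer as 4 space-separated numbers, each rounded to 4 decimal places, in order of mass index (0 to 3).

Step 0: x=[5.0000 13.0000 19.0000 25.0000] v=[0.0000 0.0000 0.0000 0.0000]
Step 1: x=[5.1875 12.8750 19.0000 25.0000] v=[0.7500 -0.5000 0.0000 0.0000]
Step 2: x=[5.5313 12.6524 18.9922 25.0000] v=[1.3750 -0.8906 -0.0313 0.0000]
Step 3: x=[5.9744 12.3809 18.9636 24.9995] v=[1.7725 -1.0859 -0.1143 -0.0020]

Answer: 5.9744 12.3809 18.9636 24.9995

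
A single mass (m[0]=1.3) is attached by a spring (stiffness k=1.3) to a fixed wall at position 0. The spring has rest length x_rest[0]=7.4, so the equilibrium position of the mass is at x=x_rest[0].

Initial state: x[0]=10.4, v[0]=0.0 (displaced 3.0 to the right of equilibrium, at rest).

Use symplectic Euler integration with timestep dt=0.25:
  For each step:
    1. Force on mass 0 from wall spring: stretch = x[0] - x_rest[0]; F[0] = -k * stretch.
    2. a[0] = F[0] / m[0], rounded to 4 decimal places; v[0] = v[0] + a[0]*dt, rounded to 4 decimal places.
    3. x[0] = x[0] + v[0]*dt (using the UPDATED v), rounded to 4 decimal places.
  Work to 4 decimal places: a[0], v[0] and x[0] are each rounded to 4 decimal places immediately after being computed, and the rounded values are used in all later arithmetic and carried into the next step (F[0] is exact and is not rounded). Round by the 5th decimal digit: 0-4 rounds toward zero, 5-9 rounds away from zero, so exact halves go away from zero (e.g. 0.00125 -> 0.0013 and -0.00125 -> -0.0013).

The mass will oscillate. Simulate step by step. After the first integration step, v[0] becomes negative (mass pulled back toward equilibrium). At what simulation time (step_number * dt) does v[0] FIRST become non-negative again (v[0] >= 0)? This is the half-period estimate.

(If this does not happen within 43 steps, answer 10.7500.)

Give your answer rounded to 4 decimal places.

Step 0: x=[10.4000] v=[0.0000]
Step 1: x=[10.2125] v=[-0.7500]
Step 2: x=[9.8492] v=[-1.4531]
Step 3: x=[9.3329] v=[-2.0654]
Step 4: x=[8.6958] v=[-2.5486]
Step 5: x=[7.9777] v=[-2.8726]
Step 6: x=[7.2235] v=[-3.0170]
Step 7: x=[6.4803] v=[-2.9729]
Step 8: x=[5.7946] v=[-2.7430]
Step 9: x=[5.2092] v=[-2.3417]
Step 10: x=[4.7607] v=[-1.7940]
Step 11: x=[4.4772] v=[-1.1342]
Step 12: x=[4.3763] v=[-0.4035]
Step 13: x=[4.4644] v=[0.3524]
First v>=0 after going negative at step 13, time=3.2500

Answer: 3.2500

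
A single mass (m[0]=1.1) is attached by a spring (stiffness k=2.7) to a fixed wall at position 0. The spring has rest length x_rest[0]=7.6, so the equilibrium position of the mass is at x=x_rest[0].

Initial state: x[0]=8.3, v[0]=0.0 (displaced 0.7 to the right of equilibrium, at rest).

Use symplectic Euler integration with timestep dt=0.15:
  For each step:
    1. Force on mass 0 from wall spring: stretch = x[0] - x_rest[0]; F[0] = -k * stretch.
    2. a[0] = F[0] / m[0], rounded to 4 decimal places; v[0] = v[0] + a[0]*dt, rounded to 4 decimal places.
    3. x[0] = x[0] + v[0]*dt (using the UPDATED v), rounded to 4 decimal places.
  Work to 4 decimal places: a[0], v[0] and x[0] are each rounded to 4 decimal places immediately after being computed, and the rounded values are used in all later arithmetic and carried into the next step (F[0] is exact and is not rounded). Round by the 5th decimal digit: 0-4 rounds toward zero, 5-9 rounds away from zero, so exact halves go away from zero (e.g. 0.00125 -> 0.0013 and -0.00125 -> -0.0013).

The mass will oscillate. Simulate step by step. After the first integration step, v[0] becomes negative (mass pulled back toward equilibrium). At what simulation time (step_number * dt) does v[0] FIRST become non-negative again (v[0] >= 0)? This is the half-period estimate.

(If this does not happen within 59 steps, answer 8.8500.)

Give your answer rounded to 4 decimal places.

Answer: 2.1000

Derivation:
Step 0: x=[8.3000] v=[0.0000]
Step 1: x=[8.2613] v=[-0.2577]
Step 2: x=[8.1861] v=[-0.5012]
Step 3: x=[8.0786] v=[-0.7170]
Step 4: x=[7.9446] v=[-0.8932]
Step 5: x=[7.7916] v=[-1.0201]
Step 6: x=[7.6280] v=[-1.0906]
Step 7: x=[7.4629] v=[-1.1009]
Step 8: x=[7.3053] v=[-1.0504]
Step 9: x=[7.1640] v=[-0.9419]
Step 10: x=[7.0468] v=[-0.7814]
Step 11: x=[6.9601] v=[-0.5777]
Step 12: x=[6.9088] v=[-0.3421]
Step 13: x=[6.8957] v=[-0.0876]
Step 14: x=[6.9215] v=[0.1717]
First v>=0 after going negative at step 14, time=2.1000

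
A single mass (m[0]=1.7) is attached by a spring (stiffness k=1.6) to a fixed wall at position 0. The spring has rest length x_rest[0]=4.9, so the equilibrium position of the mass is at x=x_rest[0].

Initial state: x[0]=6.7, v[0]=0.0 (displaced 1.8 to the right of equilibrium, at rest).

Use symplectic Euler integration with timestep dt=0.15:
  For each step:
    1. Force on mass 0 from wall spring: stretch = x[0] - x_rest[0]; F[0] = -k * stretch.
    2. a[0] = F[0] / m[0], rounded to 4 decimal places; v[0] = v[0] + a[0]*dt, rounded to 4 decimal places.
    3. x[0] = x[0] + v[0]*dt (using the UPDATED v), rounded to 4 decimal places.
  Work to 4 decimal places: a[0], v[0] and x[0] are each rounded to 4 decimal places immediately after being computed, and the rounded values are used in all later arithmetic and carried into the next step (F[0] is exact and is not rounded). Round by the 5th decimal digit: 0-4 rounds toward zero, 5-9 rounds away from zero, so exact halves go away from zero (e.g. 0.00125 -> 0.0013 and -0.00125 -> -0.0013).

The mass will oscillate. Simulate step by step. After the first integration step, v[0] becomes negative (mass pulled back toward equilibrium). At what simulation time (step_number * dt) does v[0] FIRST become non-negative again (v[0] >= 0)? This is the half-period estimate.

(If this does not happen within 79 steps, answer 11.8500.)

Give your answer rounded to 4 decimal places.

Step 0: x=[6.7000] v=[0.0000]
Step 1: x=[6.6619] v=[-0.2541]
Step 2: x=[6.5865] v=[-0.5028]
Step 3: x=[6.4754] v=[-0.7409]
Step 4: x=[6.3309] v=[-0.9633]
Step 5: x=[6.1561] v=[-1.1653]
Step 6: x=[5.9547] v=[-1.3426]
Step 7: x=[5.7310] v=[-1.4915]
Step 8: x=[5.4897] v=[-1.6088]
Step 9: x=[5.2359] v=[-1.6921]
Step 10: x=[4.9750] v=[-1.7395]
Step 11: x=[4.7125] v=[-1.7501]
Step 12: x=[4.4540] v=[-1.7236]
Step 13: x=[4.2049] v=[-1.6606]
Step 14: x=[3.9705] v=[-1.5625]
Step 15: x=[3.7558] v=[-1.4313]
Step 16: x=[3.5653] v=[-1.2698]
Step 17: x=[3.4031] v=[-1.0814]
Step 18: x=[3.2726] v=[-0.8701]
Step 19: x=[3.1766] v=[-0.6403]
Step 20: x=[3.1171] v=[-0.3970]
Step 21: x=[3.0953] v=[-0.1453]
Step 22: x=[3.1117] v=[0.1095]
First v>=0 after going negative at step 22, time=3.3000

Answer: 3.3000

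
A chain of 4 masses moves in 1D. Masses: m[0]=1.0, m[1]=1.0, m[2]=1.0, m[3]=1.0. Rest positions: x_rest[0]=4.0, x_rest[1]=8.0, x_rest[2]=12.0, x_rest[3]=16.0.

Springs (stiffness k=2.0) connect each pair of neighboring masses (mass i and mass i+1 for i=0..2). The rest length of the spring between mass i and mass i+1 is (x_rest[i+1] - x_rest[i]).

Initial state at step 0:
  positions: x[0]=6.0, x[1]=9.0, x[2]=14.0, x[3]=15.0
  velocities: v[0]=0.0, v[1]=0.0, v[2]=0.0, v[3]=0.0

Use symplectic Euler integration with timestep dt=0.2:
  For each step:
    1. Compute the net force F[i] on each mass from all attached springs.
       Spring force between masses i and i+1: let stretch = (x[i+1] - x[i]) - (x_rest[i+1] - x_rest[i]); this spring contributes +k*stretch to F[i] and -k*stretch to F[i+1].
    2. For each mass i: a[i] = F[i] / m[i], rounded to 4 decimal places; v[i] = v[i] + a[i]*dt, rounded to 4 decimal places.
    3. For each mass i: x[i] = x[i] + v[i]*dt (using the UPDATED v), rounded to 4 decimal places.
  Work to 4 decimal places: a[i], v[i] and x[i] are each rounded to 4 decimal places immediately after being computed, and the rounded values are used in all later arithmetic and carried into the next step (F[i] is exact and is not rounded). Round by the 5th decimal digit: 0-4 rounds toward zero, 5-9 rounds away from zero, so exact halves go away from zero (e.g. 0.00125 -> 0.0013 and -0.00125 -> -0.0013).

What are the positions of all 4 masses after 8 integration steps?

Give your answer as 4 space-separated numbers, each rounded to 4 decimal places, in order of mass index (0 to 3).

Answer: 5.1022 8.6002 12.4193 17.8782

Derivation:
Step 0: x=[6.0000 9.0000 14.0000 15.0000] v=[0.0000 0.0000 0.0000 0.0000]
Step 1: x=[5.9200 9.1600 13.6800 15.2400] v=[-0.4000 0.8000 -1.6000 1.2000]
Step 2: x=[5.7792 9.4224 13.1232 15.6752] v=[-0.7040 1.3120 -2.7840 2.1760]
Step 3: x=[5.6099 9.6894 12.4745 16.2262] v=[-0.8467 1.3350 -3.2435 2.7552]
Step 4: x=[5.4469 9.8528 11.9031 16.7971] v=[-0.8149 0.8172 -2.8569 2.8545]
Step 5: x=[5.3164 9.8278 11.5592 17.2965] v=[-0.6525 -0.1250 -1.7194 2.4969]
Step 6: x=[5.2268 9.5804 11.5358 17.6569] v=[-0.4479 -1.2370 -0.1170 1.8020]
Step 7: x=[5.1655 9.1411 11.8457 17.8476] v=[-0.3065 -2.1963 1.5493 0.9536]
Step 8: x=[5.1022 8.6002 12.4193 17.8782] v=[-0.3163 -2.7047 2.8682 0.1528]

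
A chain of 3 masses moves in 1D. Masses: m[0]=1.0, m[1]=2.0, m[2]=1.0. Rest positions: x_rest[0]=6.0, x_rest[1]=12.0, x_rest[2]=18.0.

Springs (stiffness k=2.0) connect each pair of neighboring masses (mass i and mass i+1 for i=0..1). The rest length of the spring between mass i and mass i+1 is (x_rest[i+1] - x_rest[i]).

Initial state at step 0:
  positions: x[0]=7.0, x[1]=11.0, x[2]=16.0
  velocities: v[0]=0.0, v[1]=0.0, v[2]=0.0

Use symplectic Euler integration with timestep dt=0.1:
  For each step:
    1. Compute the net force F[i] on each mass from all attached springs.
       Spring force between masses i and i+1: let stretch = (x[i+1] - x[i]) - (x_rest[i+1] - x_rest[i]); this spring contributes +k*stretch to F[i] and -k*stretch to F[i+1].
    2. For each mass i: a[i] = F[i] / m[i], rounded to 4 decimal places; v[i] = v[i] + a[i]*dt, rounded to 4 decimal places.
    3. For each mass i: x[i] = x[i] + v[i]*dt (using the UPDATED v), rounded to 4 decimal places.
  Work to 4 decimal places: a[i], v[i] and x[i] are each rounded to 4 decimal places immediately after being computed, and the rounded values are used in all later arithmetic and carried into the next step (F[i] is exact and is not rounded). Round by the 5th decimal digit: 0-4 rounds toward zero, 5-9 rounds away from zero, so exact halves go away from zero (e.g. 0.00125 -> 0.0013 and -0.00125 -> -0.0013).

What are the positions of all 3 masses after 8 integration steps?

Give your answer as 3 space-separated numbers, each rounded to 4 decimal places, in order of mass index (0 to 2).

Step 0: x=[7.0000 11.0000 16.0000] v=[0.0000 0.0000 0.0000]
Step 1: x=[6.9600 11.0100 16.0200] v=[-0.4000 0.1000 0.2000]
Step 2: x=[6.8810 11.0296 16.0598] v=[-0.7900 0.1960 0.3980]
Step 3: x=[6.7650 11.0580 16.1190] v=[-1.1603 0.2842 0.5920]
Step 4: x=[6.6148 11.0941 16.1970] v=[-1.5017 0.3610 0.7798]
Step 5: x=[6.4342 11.1364 16.2929] v=[-1.8058 0.4234 0.9592]
Step 6: x=[6.2277 11.1833 16.4057] v=[-2.0654 0.4688 1.1279]
Step 7: x=[6.0003 11.2329 16.5340] v=[-2.2743 0.4955 1.2834]
Step 8: x=[5.7575 11.2831 16.6763] v=[-2.4278 0.5024 1.4232]

Answer: 5.7575 11.2831 16.6763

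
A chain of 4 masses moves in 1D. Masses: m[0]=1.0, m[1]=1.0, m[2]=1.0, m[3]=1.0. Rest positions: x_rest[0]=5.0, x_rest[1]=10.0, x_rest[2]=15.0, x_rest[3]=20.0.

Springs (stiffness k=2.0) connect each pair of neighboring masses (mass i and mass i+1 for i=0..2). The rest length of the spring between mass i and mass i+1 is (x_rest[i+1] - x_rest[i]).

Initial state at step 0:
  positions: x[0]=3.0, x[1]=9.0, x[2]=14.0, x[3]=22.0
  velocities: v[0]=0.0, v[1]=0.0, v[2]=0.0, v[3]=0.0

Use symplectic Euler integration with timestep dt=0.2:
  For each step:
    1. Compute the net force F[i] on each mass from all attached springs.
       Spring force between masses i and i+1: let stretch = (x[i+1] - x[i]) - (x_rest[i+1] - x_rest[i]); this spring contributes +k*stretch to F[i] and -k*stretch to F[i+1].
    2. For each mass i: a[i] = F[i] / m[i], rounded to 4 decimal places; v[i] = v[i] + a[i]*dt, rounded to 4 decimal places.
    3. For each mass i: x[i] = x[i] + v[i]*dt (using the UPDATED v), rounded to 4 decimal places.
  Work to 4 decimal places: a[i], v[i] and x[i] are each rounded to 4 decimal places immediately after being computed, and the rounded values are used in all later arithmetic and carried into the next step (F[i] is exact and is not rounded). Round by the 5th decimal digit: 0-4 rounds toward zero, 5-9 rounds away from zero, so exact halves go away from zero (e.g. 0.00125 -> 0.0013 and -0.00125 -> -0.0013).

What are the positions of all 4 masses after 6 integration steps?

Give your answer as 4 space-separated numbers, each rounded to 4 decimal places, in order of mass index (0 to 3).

Answer: 4.0733 9.1271 15.7566 19.0430

Derivation:
Step 0: x=[3.0000 9.0000 14.0000 22.0000] v=[0.0000 0.0000 0.0000 0.0000]
Step 1: x=[3.0800 8.9200 14.2400 21.7600] v=[0.4000 -0.4000 1.2000 -1.2000]
Step 2: x=[3.2272 8.7984 14.6560 21.3184] v=[0.7360 -0.6080 2.0800 -2.2080]
Step 3: x=[3.4201 8.6997 15.1364 20.7438] v=[0.9645 -0.4934 2.4019 -2.8730]
Step 4: x=[3.6354 8.6936 15.5504 20.1206] v=[1.0763 -0.0306 2.0702 -3.1160]
Step 5: x=[3.8553 8.8314 15.7815 19.5318] v=[1.0996 0.6888 1.1556 -2.9441]
Step 6: x=[4.0733 9.1271 15.7566 19.0430] v=[1.0900 1.4784 -0.1243 -2.4442]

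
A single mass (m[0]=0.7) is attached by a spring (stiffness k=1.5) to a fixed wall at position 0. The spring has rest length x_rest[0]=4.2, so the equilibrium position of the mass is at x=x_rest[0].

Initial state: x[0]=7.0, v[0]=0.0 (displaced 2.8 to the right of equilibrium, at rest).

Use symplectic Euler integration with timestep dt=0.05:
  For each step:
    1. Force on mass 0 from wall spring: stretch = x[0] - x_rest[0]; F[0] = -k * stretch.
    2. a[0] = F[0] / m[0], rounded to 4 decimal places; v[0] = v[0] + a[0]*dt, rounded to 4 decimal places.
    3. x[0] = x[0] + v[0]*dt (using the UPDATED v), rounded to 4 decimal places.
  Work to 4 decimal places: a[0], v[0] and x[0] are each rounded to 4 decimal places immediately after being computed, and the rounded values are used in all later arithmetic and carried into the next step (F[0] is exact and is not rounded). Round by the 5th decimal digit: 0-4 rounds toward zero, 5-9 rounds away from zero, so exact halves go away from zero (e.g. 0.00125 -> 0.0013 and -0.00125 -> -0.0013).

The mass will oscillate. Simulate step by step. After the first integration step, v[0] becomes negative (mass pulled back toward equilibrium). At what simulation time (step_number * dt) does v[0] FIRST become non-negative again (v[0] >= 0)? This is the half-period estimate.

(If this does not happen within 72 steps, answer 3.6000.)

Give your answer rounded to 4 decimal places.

Answer: 2.1500

Derivation:
Step 0: x=[7.0000] v=[0.0000]
Step 1: x=[6.9850] v=[-0.3000]
Step 2: x=[6.9551] v=[-0.5984]
Step 3: x=[6.9104] v=[-0.8936]
Step 4: x=[6.8512] v=[-1.1840]
Step 5: x=[6.7778] v=[-1.4681]
Step 6: x=[6.6906] v=[-1.7443]
Step 7: x=[6.5900] v=[-2.0112]
Step 8: x=[6.4766] v=[-2.2673]
Step 9: x=[6.3510] v=[-2.5112]
Step 10: x=[6.2139] v=[-2.7417]
Step 11: x=[6.0660] v=[-2.9575]
Step 12: x=[5.9081] v=[-3.1574]
Step 13: x=[5.7411] v=[-3.3404]
Step 14: x=[5.5658] v=[-3.5055]
Step 15: x=[5.3832] v=[-3.6518]
Step 16: x=[5.1943] v=[-3.7786]
Step 17: x=[5.0000] v=[-3.8851]
Step 18: x=[4.8015] v=[-3.9708]
Step 19: x=[4.5997] v=[-4.0352]
Step 20: x=[4.3958] v=[-4.0780]
Step 21: x=[4.1909] v=[-4.0990]
Step 22: x=[3.9860] v=[-4.0980]
Step 23: x=[3.7822] v=[-4.0751]
Step 24: x=[3.5807] v=[-4.0303]
Step 25: x=[3.3825] v=[-3.9639]
Step 26: x=[3.1887] v=[-3.8763]
Step 27: x=[3.0003] v=[-3.7679]
Step 28: x=[2.8183] v=[-3.6394]
Step 29: x=[2.6437] v=[-3.4914]
Step 30: x=[2.4775] v=[-3.3247]
Step 31: x=[2.3205] v=[-3.1401]
Step 32: x=[2.1736] v=[-2.9387]
Step 33: x=[2.0375] v=[-2.7216]
Step 34: x=[1.9130] v=[-2.4899]
Step 35: x=[1.8008] v=[-2.2449]
Step 36: x=[1.7014] v=[-1.9878]
Step 37: x=[1.6154] v=[-1.7201]
Step 38: x=[1.5432] v=[-1.4432]
Step 39: x=[1.4853] v=[-1.1585]
Step 40: x=[1.4419] v=[-0.8676]
Step 41: x=[1.4133] v=[-0.5721]
Step 42: x=[1.3996] v=[-0.2735]
Step 43: x=[1.4009] v=[0.0265]
First v>=0 after going negative at step 43, time=2.1500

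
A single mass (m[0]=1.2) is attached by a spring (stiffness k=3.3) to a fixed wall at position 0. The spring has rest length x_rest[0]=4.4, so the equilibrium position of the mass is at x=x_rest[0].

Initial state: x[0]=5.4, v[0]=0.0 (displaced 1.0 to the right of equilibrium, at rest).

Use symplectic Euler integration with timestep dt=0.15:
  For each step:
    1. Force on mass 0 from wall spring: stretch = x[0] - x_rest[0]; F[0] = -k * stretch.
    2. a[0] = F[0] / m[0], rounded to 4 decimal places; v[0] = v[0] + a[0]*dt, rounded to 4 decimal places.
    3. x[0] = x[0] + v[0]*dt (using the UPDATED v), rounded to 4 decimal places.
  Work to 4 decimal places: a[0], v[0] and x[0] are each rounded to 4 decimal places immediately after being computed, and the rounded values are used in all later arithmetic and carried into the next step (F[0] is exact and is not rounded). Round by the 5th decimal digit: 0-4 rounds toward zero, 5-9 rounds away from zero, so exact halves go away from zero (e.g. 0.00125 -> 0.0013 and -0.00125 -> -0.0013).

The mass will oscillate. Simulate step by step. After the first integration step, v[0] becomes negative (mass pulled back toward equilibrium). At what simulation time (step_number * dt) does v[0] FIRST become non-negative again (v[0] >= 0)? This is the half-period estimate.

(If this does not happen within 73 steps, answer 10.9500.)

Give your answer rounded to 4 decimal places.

Answer: 1.9500

Derivation:
Step 0: x=[5.4000] v=[0.0000]
Step 1: x=[5.3381] v=[-0.4125]
Step 2: x=[5.2182] v=[-0.7995]
Step 3: x=[5.0477] v=[-1.1370]
Step 4: x=[4.8371] v=[-1.4042]
Step 5: x=[4.5994] v=[-1.5845]
Step 6: x=[4.3494] v=[-1.6668]
Step 7: x=[4.1025] v=[-1.6459]
Step 8: x=[3.8740] v=[-1.5232]
Step 9: x=[3.6781] v=[-1.3062]
Step 10: x=[3.5268] v=[-1.0084]
Step 11: x=[3.4296] v=[-0.6482]
Step 12: x=[3.3924] v=[-0.2479]
Step 13: x=[3.4176] v=[0.1677]
First v>=0 after going negative at step 13, time=1.9500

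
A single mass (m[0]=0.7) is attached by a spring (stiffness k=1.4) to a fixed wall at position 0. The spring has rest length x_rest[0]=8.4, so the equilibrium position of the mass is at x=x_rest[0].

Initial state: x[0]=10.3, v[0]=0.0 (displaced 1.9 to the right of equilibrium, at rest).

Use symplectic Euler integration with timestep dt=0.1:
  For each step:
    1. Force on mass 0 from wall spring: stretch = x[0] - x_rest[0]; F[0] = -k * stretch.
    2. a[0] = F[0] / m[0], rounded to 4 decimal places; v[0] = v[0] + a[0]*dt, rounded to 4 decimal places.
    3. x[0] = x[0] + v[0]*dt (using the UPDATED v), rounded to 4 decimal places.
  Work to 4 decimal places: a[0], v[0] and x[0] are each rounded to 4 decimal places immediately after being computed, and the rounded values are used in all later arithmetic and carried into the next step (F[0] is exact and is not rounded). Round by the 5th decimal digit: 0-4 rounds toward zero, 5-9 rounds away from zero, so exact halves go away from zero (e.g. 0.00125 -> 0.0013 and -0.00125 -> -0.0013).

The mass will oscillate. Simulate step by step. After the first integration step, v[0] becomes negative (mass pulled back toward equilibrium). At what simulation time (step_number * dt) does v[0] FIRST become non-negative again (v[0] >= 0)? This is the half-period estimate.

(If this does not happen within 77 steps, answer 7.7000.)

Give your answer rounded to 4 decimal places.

Answer: 2.3000

Derivation:
Step 0: x=[10.3000] v=[0.0000]
Step 1: x=[10.2620] v=[-0.3800]
Step 2: x=[10.1868] v=[-0.7524]
Step 3: x=[10.0758] v=[-1.1098]
Step 4: x=[9.9313] v=[-1.4450]
Step 5: x=[9.7562] v=[-1.7513]
Step 6: x=[9.5540] v=[-2.0225]
Step 7: x=[9.3287] v=[-2.2533]
Step 8: x=[9.0848] v=[-2.4390]
Step 9: x=[8.8272] v=[-2.5760]
Step 10: x=[8.5611] v=[-2.6614]
Step 11: x=[8.2917] v=[-2.6936]
Step 12: x=[8.0245] v=[-2.6719]
Step 13: x=[7.7648] v=[-2.5968]
Step 14: x=[7.5178] v=[-2.4698]
Step 15: x=[7.2885] v=[-2.2934]
Step 16: x=[7.0814] v=[-2.0711]
Step 17: x=[6.9007] v=[-1.8074]
Step 18: x=[6.7500] v=[-1.5075]
Step 19: x=[6.6323] v=[-1.1775]
Step 20: x=[6.5499] v=[-0.8240]
Step 21: x=[6.5045] v=[-0.4540]
Step 22: x=[6.4970] v=[-0.0749]
Step 23: x=[6.5276] v=[0.3057]
First v>=0 after going negative at step 23, time=2.3000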